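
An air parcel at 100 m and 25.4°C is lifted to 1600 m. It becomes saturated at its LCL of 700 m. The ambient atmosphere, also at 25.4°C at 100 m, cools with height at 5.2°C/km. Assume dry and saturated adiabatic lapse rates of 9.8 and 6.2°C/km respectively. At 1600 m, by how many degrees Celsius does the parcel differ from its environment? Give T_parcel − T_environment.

Parcel:
  Dry to 700 m: -9.8 × 0.6 km = -5.88°C, so T = 19.52°C.
  Saturated to 1600 m: -6.2 × 0.9 km = -5.58°C, so T = 13.94°C.
Environment:
  Environment to 1600 m: -5.2 × 1.5 km = -7.8°C, so T = 17.6°C.
T_parcel − T_env = 13.94 − 17.6 = -3.66°C

-3.66°C (parcel cooler than environment)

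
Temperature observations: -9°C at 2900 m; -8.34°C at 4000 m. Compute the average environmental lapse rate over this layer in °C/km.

-0.6°C/km

Γ = −ΔT/Δz = (-9 − (-8.34)) / (4000 − 2900) m
  = -0.66°C / 1.1 km = -0.6°C/km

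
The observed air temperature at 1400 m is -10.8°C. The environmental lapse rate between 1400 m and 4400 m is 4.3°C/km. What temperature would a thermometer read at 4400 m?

1400–4400 m, environmental: Δz = 3 km ⇒ ΔT = -12.9°C; T = -23.7°C

-23.7°C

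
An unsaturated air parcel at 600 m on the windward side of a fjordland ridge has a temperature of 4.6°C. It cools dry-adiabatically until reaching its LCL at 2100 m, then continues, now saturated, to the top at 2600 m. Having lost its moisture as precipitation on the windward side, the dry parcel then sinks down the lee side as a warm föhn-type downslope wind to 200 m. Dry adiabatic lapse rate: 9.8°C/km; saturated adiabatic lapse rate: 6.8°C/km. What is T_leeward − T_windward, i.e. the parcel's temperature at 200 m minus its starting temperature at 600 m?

600 → 2100 m (dry, 9.8°C/km): ΔT = -9.8 × 1.5 = -14.7°C → T = -10.1°C
2100 → 2600 m (saturated, 6.8°C/km): ΔT = -6.8 × 0.5 = -3.4°C → T = -13.5°C
2600 → 200 m (dry descent, 9.8°C/km): ΔT = +9.8 × 2.4 = +23.52°C → T = 10.02°C
Net change vs windward start: 10.02 − 4.6 = +5.42°C

+5.42°C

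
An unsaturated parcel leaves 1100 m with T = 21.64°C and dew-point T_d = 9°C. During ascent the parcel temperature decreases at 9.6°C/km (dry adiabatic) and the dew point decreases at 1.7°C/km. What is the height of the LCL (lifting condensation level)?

T and T_d converge at 9.6 − 1.7 = 7.9°C per km
Height above start = (21.64 − 9) / 7.9 = 1.6 km
LCL altitude = 1100 m + 1600 m = 2700 m

2700 m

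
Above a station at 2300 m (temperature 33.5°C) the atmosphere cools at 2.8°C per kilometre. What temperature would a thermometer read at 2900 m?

31.82°C

2300–2900 m, environmental: Δz = 0.6 km ⇒ ΔT = -1.68°C; T = 31.82°C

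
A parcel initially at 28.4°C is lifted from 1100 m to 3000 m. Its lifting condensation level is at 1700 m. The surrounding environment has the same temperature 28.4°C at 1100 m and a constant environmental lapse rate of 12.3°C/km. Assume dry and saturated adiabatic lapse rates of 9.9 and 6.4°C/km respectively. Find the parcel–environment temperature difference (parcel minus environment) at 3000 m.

Parcel:
  From 1100 m to 1700 m (dry): cools by 9.9 × 0.6 = 5.94°C, giving 22.46°C.
  From 1700 m to 3000 m (saturated): cools by 6.4 × 1.3 = 8.32°C, giving 14.14°C.
Environment:
  From 1100 m to 3000 m (environment): cools by 12.3 × 1.9 = 23.37°C, giving 5.03°C.
T_parcel − T_env = 14.14 − 5.03 = +9.11°C

+9.11°C (parcel warmer than environment)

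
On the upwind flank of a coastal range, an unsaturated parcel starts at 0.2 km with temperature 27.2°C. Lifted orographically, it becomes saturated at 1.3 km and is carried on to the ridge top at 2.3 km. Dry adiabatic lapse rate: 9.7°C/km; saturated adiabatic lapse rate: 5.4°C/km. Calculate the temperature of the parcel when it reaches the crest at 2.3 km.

200–1300 m, dry: Δz = 1.1 km ⇒ ΔT = -10.67°C; T = 16.53°C
1300–2300 m, saturated: Δz = 1 km ⇒ ΔT = -5.4°C; T = 11.13°C

11.13°C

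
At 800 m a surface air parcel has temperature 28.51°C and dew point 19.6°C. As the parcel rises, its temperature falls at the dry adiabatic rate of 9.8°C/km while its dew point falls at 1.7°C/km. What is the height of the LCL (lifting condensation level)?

1900 m

T and T_d converge at 9.8 − 1.7 = 8.1°C per km
Height above start = (28.51 − 19.6) / 8.1 = 1.1 km
LCL altitude = 800 m + 1100 m = 1900 m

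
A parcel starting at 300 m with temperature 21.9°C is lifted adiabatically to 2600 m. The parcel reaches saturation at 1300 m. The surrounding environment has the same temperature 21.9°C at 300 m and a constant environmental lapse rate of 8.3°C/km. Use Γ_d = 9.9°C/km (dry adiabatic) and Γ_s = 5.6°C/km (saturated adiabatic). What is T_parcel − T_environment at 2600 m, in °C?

Parcel:
  Dry to 1300 m: -9.9 × 1 km = -9.9°C, so T = 12°C.
  Saturated to 2600 m: -5.6 × 1.3 km = -7.28°C, so T = 4.72°C.
Environment:
  Environment to 2600 m: -8.3 × 2.3 km = -19.09°C, so T = 2.81°C.
T_parcel − T_env = 4.72 − 2.81 = +1.91°C

+1.91°C (parcel warmer than environment)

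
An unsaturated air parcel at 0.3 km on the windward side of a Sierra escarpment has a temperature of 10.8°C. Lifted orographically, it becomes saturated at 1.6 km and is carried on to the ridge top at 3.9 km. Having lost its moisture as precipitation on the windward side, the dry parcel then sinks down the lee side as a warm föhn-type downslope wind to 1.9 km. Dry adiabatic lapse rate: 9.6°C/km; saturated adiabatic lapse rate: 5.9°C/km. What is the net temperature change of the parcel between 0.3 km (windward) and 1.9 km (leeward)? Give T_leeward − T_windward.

-6.85°C

300 → 1600 m (dry, 9.6°C/km): ΔT = -9.6 × 1.3 = -12.48°C → T = -1.68°C
1600 → 3900 m (saturated, 5.9°C/km): ΔT = -5.9 × 2.3 = -13.57°C → T = -15.25°C
3900 → 1900 m (dry descent, 9.6°C/km): ΔT = +9.6 × 2 = +19.2°C → T = 3.95°C
Net change vs windward start: 3.95 − 10.8 = -6.85°C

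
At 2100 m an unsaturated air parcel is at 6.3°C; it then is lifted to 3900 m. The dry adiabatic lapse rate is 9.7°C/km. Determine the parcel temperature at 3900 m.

-11.16°C

2100–3900 m, dry adiabatic: Δz = 1.8 km ⇒ ΔT = -17.46°C; T = -11.16°C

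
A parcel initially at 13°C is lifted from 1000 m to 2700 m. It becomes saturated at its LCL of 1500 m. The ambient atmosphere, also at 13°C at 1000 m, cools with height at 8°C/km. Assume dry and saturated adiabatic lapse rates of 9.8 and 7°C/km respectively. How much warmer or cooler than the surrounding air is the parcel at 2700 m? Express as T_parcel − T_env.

+0.3°C (parcel warmer than environment)

Parcel:
  Dry to 1500 m: -9.8 × 0.5 km = -4.9°C, so T = 8.1°C.
  Saturated to 2700 m: -7 × 1.2 km = -8.4°C, so T = -0.3°C.
Environment:
  Environment to 2700 m: -8 × 1.7 km = -13.6°C, so T = -0.6°C.
T_parcel − T_env = -0.3 − (-0.6) = +0.3°C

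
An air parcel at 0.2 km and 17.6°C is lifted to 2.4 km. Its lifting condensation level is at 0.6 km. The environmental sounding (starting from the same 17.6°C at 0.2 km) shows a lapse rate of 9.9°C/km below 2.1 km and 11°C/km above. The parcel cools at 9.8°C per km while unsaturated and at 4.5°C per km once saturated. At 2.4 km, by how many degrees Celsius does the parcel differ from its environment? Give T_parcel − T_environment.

+10.09°C (parcel warmer than environment)

Parcel:
  200–600 m, dry: Δz = 0.4 km ⇒ ΔT = -3.92°C; T = 13.68°C
  600–2400 m, saturated: Δz = 1.8 km ⇒ ΔT = -8.1°C; T = 5.58°C
Environment:
  200–2100 m, environment, lower layer: Δz = 1.9 km ⇒ ΔT = -18.81°C; T = -1.21°C
  2100–2400 m, environment, upper layer: Δz = 0.3 km ⇒ ΔT = -3.3°C; T = -4.51°C
T_parcel − T_env = 5.58 − (-4.51) = +10.09°C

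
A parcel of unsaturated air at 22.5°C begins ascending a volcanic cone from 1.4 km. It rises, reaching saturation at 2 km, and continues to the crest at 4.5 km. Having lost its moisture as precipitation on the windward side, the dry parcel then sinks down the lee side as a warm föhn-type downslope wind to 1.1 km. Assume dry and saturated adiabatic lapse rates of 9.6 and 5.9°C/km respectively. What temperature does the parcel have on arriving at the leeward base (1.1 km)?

1400–2000 m, dry: Δz = 0.6 km ⇒ ΔT = -5.76°C; T = 16.74°C
2000–4500 m, saturated: Δz = 2.5 km ⇒ ΔT = -14.75°C; T = 1.99°C
4500–1100 m, dry descent: Δz = 3.4 km ⇒ ΔT = +32.64°C; T = 34.63°C

34.63°C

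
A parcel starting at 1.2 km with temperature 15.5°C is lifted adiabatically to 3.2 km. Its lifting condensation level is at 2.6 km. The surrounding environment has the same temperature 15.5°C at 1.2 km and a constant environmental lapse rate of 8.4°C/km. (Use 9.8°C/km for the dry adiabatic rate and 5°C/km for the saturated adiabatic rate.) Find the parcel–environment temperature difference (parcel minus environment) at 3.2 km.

Parcel:
  1200–2600 m, dry: Δz = 1.4 km ⇒ ΔT = -13.72°C; T = 1.78°C
  2600–3200 m, saturated: Δz = 0.6 km ⇒ ΔT = -3°C; T = -1.22°C
Environment:
  1200–3200 m, environment: Δz = 2 km ⇒ ΔT = -16.8°C; T = -1.3°C
T_parcel − T_env = -1.22 − (-1.3) = +0.08°C

+0.08°C (parcel warmer than environment)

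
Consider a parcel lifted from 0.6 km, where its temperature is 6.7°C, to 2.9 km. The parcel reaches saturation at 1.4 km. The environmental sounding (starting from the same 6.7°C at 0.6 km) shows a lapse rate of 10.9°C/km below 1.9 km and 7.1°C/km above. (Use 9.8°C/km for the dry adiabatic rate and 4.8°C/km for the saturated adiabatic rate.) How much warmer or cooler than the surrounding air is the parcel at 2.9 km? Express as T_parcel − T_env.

+6.23°C (parcel warmer than environment)

Parcel:
  600–1400 m, dry: Δz = 0.8 km ⇒ ΔT = -7.84°C; T = -1.14°C
  1400–2900 m, saturated: Δz = 1.5 km ⇒ ΔT = -7.2°C; T = -8.34°C
Environment:
  600–1900 m, environment, lower layer: Δz = 1.3 km ⇒ ΔT = -14.17°C; T = -7.47°C
  1900–2900 m, environment, upper layer: Δz = 1 km ⇒ ΔT = -7.1°C; T = -14.57°C
T_parcel − T_env = -8.34 − (-14.57) = +6.23°C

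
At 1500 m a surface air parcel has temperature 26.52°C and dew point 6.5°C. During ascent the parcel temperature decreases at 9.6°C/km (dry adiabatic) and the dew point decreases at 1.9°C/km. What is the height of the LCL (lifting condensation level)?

4100 m

T and T_d converge at 9.6 − 1.9 = 7.7°C per km
Height above start = (26.52 − 6.5) / 7.7 = 2.6 km
LCL altitude = 1500 m + 2600 m = 4100 m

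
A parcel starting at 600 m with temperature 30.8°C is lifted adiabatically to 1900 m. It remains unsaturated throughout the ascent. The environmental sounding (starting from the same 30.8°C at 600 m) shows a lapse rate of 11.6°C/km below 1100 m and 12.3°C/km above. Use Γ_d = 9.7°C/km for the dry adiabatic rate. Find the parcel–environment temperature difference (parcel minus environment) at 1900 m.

Parcel:
  From 600 m to 1900 m (dry): cools by 9.7 × 1.3 = 12.61°C, giving 18.19°C.
Environment:
  From 600 m to 1100 m (environment, lower layer): cools by 11.6 × 0.5 = 5.8°C, giving 25°C.
  From 1100 m to 1900 m (environment, upper layer): cools by 12.3 × 0.8 = 9.84°C, giving 15.16°C.
T_parcel − T_env = 18.19 − 15.16 = +3.03°C

+3.03°C (parcel warmer than environment)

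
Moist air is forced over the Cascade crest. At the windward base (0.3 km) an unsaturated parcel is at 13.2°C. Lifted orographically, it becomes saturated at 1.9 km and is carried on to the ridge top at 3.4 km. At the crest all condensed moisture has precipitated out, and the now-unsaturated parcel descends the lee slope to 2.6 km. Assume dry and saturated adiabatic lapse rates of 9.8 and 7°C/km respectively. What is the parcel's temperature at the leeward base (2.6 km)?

-5.14°C

300 → 1900 m (dry, 9.8°C/km): ΔT = -9.8 × 1.6 = -15.68°C → T = -2.48°C
1900 → 3400 m (saturated, 7°C/km): ΔT = -7 × 1.5 = -10.5°C → T = -12.98°C
3400 → 2600 m (dry descent, 9.8°C/km): ΔT = +9.8 × 0.8 = +7.84°C → T = -5.14°C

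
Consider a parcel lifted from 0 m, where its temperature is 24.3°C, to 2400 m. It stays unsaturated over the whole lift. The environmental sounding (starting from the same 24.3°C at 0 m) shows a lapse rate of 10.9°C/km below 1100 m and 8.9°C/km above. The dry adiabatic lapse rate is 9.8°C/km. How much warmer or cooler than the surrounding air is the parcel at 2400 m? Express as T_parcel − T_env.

Parcel:
  0 → 2400 m (dry, 9.8°C/km): ΔT = -9.8 × 2.4 = -23.52°C → T = 0.78°C
Environment:
  0 → 1100 m (environment, lower layer, 10.9°C/km): ΔT = -10.9 × 1.1 = -11.99°C → T = 12.31°C
  1100 → 2400 m (environment, upper layer, 8.9°C/km): ΔT = -8.9 × 1.3 = -11.57°C → T = 0.74°C
T_parcel − T_env = 0.78 − 0.74 = +0.04°C

+0.04°C (parcel warmer than environment)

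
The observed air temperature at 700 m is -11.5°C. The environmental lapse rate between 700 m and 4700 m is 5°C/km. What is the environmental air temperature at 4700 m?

-31.5°C

700 → 4700 m (environmental, 5°C/km): ΔT = -5 × 4 = -20°C → T = -31.5°C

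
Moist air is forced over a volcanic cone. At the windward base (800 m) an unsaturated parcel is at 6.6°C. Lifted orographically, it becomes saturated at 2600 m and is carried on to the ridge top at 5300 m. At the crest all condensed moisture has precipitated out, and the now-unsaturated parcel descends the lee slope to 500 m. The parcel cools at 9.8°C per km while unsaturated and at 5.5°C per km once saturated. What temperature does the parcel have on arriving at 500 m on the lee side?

21.15°C

Dry to 2600 m: -9.8 × 1.8 km = -17.64°C, so T = -11.04°C.
Saturated to 5300 m: -5.5 × 2.7 km = -14.85°C, so T = -25.89°C.
Dry descent to 500 m: +9.8 × 4.8 km = +47.04°C, so T = 21.15°C.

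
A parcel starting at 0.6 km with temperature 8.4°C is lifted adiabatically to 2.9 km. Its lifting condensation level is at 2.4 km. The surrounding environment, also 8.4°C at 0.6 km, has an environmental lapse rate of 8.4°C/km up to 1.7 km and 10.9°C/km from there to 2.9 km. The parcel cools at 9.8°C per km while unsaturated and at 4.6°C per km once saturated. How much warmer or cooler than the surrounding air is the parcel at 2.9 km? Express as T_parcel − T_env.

+2.38°C (parcel warmer than environment)

Parcel:
  From 600 m to 2400 m (dry): cools by 9.8 × 1.8 = 17.64°C, giving -9.24°C.
  From 2400 m to 2900 m (saturated): cools by 4.6 × 0.5 = 2.3°C, giving -11.54°C.
Environment:
  From 600 m to 1700 m (environment, lower layer): cools by 8.4 × 1.1 = 9.24°C, giving -0.84°C.
  From 1700 m to 2900 m (environment, upper layer): cools by 10.9 × 1.2 = 13.08°C, giving -13.92°C.
T_parcel − T_env = -11.54 − (-13.92) = +2.38°C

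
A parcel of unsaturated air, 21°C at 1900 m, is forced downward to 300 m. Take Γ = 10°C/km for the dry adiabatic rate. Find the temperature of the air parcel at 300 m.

From 1900 m to 300 m (dry adiabatic): warms by 10 × 1.6 = 16°C, giving 37°C.

37°C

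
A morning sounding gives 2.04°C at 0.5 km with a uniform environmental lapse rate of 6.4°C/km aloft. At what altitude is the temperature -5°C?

Height above start = (2.04 − (-5)) / 6.4 = 1.1 km
Altitude = 500 m + 1100 m = 1600 m

1.6 km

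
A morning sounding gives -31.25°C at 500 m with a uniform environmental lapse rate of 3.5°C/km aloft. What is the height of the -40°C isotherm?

3000 m

Height above start = (-31.25 − (-40)) / 3.5 = 2.5 km
Altitude = 500 m + 2500 m = 3000 m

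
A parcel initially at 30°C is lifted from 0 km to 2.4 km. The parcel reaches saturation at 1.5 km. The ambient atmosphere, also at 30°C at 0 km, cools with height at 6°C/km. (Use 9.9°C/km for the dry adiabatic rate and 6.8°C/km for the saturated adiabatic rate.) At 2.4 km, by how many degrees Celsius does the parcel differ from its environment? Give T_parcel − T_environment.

-6.57°C (parcel cooler than environment)

Parcel:
  From 0 m to 1500 m (dry): cools by 9.9 × 1.5 = 14.85°C, giving 15.15°C.
  From 1500 m to 2400 m (saturated): cools by 6.8 × 0.9 = 6.12°C, giving 9.03°C.
Environment:
  From 0 m to 2400 m (environment): cools by 6 × 2.4 = 14.4°C, giving 15.6°C.
T_parcel − T_env = 9.03 − 15.6 = -6.57°C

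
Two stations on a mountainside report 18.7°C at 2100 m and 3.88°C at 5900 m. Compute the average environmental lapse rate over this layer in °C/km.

Γ = −ΔT/Δz = (18.7 − 3.88) / (5900 − 2100) m
  = 14.82°C / 3.8 km = 3.9°C/km

3.9°C/km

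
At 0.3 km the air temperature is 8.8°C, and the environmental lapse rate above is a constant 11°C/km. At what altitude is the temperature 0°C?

1.1 km

Height above start = (8.8 − 0) / 11 = 0.8 km
Altitude = 300 m + 800 m = 1100 m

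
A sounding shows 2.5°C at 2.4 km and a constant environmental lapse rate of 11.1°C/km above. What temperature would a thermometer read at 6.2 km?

From 2400 m to 6200 m (environmental): cools by 11.1 × 3.8 = 42.18°C, giving -39.68°C.

-39.68°C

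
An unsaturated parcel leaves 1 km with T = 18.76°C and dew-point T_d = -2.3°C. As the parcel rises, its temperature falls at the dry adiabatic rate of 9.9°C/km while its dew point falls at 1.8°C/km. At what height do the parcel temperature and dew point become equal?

3.6 km

T and T_d converge at 9.9 − 1.8 = 8.1°C per km
Height above start = (18.76 − (-2.3)) / 8.1 = 2.6 km
LCL altitude = 1000 m + 2600 m = 3600 m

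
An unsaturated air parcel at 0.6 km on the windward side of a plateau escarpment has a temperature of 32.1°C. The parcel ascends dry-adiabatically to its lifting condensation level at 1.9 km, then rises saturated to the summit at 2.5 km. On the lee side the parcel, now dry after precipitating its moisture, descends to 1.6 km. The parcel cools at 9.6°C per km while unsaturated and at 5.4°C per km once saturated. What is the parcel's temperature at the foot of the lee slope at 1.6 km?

Dry to 1900 m: -9.6 × 1.3 km = -12.48°C, so T = 19.62°C.
Saturated to 2500 m: -5.4 × 0.6 km = -3.24°C, so T = 16.38°C.
Dry descent to 1600 m: +9.6 × 0.9 km = +8.64°C, so T = 25.02°C.

25.02°C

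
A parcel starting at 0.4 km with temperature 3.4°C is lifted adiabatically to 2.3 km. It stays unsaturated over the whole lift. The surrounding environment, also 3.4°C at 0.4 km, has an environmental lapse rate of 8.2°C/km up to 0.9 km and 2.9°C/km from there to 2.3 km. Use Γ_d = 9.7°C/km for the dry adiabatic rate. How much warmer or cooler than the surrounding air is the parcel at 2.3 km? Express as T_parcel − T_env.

-10.27°C (parcel cooler than environment)

Parcel:
  From 400 m to 2300 m (dry): cools by 9.7 × 1.9 = 18.43°C, giving -15.03°C.
Environment:
  From 400 m to 900 m (environment, lower layer): cools by 8.2 × 0.5 = 4.1°C, giving -0.7°C.
  From 900 m to 2300 m (environment, upper layer): cools by 2.9 × 1.4 = 4.06°C, giving -4.76°C.
T_parcel − T_env = -15.03 − (-4.76) = -10.27°C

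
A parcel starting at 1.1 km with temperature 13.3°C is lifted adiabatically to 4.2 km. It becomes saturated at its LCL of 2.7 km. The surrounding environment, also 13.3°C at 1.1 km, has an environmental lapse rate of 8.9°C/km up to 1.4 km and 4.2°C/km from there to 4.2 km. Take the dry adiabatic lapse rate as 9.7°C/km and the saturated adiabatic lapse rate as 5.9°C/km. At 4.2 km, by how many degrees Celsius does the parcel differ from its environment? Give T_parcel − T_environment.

-9.94°C (parcel cooler than environment)

Parcel:
  1100–2700 m, dry: Δz = 1.6 km ⇒ ΔT = -15.52°C; T = -2.22°C
  2700–4200 m, saturated: Δz = 1.5 km ⇒ ΔT = -8.85°C; T = -11.07°C
Environment:
  1100–1400 m, environment, lower layer: Δz = 0.3 km ⇒ ΔT = -2.67°C; T = 10.63°C
  1400–4200 m, environment, upper layer: Δz = 2.8 km ⇒ ΔT = -11.76°C; T = -1.13°C
T_parcel − T_env = -11.07 − (-1.13) = -9.94°C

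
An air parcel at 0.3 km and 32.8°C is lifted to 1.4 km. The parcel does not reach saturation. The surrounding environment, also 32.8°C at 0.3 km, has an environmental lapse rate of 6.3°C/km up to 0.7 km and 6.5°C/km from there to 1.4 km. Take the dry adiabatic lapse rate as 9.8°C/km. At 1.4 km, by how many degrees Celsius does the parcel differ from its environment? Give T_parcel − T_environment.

Parcel:
  Dry to 1400 m: -9.8 × 1.1 km = -10.78°C, so T = 22.02°C.
Environment:
  Environment, lower layer to 700 m: -6.3 × 0.4 km = -2.52°C, so T = 30.28°C.
  Environment, upper layer to 1400 m: -6.5 × 0.7 km = -4.55°C, so T = 25.73°C.
T_parcel − T_env = 22.02 − 25.73 = -3.71°C

-3.71°C (parcel cooler than environment)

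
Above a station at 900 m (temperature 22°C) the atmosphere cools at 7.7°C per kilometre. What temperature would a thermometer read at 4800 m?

-8.03°C

900 → 4800 m (environmental, 7.7°C/km): ΔT = -7.7 × 3.9 = -30.03°C → T = -8.03°C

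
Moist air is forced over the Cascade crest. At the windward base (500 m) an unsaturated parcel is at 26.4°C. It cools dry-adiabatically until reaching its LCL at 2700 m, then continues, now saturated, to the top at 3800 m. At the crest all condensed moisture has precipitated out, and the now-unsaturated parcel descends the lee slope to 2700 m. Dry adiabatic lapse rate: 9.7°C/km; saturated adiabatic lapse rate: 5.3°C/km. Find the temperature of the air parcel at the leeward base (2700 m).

From 500 m to 2700 m (dry): cools by 9.7 × 2.2 = 21.34°C, giving 5.06°C.
From 2700 m to 3800 m (saturated): cools by 5.3 × 1.1 = 5.83°C, giving -0.77°C.
From 3800 m to 2700 m (dry descent): warms by 9.7 × 1.1 = 10.67°C, giving 9.9°C.

9.9°C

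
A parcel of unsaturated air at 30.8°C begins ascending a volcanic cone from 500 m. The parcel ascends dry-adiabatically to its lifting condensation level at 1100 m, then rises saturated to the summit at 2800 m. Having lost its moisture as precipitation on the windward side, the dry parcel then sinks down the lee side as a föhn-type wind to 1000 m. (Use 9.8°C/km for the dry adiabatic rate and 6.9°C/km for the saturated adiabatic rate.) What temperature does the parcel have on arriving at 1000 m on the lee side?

500 → 1100 m (dry, 9.8°C/km): ΔT = -9.8 × 0.6 = -5.88°C → T = 24.92°C
1100 → 2800 m (saturated, 6.9°C/km): ΔT = -6.9 × 1.7 = -11.73°C → T = 13.19°C
2800 → 1000 m (dry descent, 9.8°C/km): ΔT = +9.8 × 1.8 = +17.64°C → T = 30.83°C

30.83°C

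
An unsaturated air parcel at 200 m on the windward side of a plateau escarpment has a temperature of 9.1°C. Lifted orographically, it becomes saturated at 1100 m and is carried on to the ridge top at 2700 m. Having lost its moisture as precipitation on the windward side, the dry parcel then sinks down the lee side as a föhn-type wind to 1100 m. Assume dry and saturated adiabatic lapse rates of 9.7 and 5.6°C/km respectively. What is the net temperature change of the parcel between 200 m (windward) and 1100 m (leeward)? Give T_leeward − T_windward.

-2.17°C

Dry to 1100 m: -9.7 × 0.9 km = -8.73°C, so T = 0.37°C.
Saturated to 2700 m: -5.6 × 1.6 km = -8.96°C, so T = -8.59°C.
Dry descent to 1100 m: +9.7 × 1.6 km = +15.52°C, so T = 6.93°C.
Net change vs windward start: 6.93 − 9.1 = -2.17°C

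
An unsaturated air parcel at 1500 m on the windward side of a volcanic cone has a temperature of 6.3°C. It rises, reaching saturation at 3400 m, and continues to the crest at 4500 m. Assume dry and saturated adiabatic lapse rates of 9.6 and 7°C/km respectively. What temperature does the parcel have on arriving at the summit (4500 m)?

-19.64°C

1500 → 3400 m (dry, 9.6°C/km): ΔT = -9.6 × 1.9 = -18.24°C → T = -11.94°C
3400 → 4500 m (saturated, 7°C/km): ΔT = -7 × 1.1 = -7.7°C → T = -19.64°C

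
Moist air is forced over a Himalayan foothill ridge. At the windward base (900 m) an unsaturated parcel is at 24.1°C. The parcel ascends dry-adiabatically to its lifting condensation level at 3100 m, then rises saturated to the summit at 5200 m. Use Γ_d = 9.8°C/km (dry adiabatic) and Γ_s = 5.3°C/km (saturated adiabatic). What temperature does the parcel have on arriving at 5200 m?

-8.59°C

900 → 3100 m (dry, 9.8°C/km): ΔT = -9.8 × 2.2 = -21.56°C → T = 2.54°C
3100 → 5200 m (saturated, 5.3°C/km): ΔT = -5.3 × 2.1 = -11.13°C → T = -8.59°C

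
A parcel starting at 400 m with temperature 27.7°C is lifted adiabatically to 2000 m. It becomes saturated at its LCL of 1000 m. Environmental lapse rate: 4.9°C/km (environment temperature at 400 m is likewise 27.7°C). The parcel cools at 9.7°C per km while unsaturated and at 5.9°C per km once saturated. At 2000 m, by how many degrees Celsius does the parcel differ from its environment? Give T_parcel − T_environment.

-3.88°C (parcel cooler than environment)

Parcel:
  400–1000 m, dry: Δz = 0.6 km ⇒ ΔT = -5.82°C; T = 21.88°C
  1000–2000 m, saturated: Δz = 1 km ⇒ ΔT = -5.9°C; T = 15.98°C
Environment:
  400–2000 m, environment: Δz = 1.6 km ⇒ ΔT = -7.84°C; T = 19.86°C
T_parcel − T_env = 15.98 − 19.86 = -3.88°C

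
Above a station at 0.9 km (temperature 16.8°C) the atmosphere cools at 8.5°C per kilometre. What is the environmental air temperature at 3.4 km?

From 900 m to 3400 m (environmental): cools by 8.5 × 2.5 = 21.25°C, giving -4.45°C.

-4.45°C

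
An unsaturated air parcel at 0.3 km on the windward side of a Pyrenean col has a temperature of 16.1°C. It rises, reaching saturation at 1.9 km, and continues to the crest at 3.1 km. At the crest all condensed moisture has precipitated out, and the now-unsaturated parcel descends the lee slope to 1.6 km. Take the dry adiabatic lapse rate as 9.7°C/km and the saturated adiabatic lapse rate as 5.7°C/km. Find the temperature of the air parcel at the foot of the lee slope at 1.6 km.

8.29°C

Dry to 1900 m: -9.7 × 1.6 km = -15.52°C, so T = 0.58°C.
Saturated to 3100 m: -5.7 × 1.2 km = -6.84°C, so T = -6.26°C.
Dry descent to 1600 m: +9.7 × 1.5 km = +14.55°C, so T = 8.29°C.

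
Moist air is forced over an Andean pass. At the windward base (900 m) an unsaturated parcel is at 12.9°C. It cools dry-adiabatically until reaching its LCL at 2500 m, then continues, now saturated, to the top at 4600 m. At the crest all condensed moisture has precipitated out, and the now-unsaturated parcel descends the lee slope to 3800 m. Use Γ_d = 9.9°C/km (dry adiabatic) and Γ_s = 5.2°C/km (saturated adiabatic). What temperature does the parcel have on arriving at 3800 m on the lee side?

Dry to 2500 m: -9.9 × 1.6 km = -15.84°C, so T = -2.94°C.
Saturated to 4600 m: -5.2 × 2.1 km = -10.92°C, so T = -13.86°C.
Dry descent to 3800 m: +9.9 × 0.8 km = +7.92°C, so T = -5.94°C.

-5.94°C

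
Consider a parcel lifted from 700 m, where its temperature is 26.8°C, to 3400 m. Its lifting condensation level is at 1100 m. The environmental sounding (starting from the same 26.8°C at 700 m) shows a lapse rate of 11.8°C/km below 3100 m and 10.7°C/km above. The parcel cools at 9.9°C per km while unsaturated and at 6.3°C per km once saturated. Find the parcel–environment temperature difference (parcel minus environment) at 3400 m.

+13.08°C (parcel warmer than environment)

Parcel:
  700–1100 m, dry: Δz = 0.4 km ⇒ ΔT = -3.96°C; T = 22.84°C
  1100–3400 m, saturated: Δz = 2.3 km ⇒ ΔT = -14.49°C; T = 8.35°C
Environment:
  700–3100 m, environment, lower layer: Δz = 2.4 km ⇒ ΔT = -28.32°C; T = -1.52°C
  3100–3400 m, environment, upper layer: Δz = 0.3 km ⇒ ΔT = -3.21°C; T = -4.73°C
T_parcel − T_env = 8.35 − (-4.73) = +13.08°C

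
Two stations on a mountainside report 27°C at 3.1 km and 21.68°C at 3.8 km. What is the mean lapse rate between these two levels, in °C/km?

7.6°C/km

Γ = −ΔT/Δz = (27 − 21.68) / (3800 − 3100) m
  = 5.32°C / 0.7 km = 7.6°C/km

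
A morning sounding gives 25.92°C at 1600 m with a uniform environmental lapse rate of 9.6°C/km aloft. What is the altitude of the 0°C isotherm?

Height above start = (25.92 − 0) / 9.6 = 2.7 km
Altitude = 1600 m + 2700 m = 4300 m

4300 m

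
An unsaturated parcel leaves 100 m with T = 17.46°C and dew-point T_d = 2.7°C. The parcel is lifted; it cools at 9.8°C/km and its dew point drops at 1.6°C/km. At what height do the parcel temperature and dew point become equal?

1900 m

T and T_d converge at 9.8 − 1.6 = 8.2°C per km
Height above start = (17.46 − 2.7) / 8.2 = 1.8 km
LCL altitude = 100 m + 1800 m = 1900 m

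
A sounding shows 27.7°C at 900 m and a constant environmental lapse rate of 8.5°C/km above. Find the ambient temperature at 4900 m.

From 900 m to 4900 m (environmental): cools by 8.5 × 4 = 34°C, giving -6.3°C.

-6.3°C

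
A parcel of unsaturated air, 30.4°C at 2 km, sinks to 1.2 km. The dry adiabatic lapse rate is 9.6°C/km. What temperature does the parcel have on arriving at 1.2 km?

38.08°C

2000 → 1200 m (dry adiabatic, 9.6°C/km): ΔT = +9.6 × 0.8 = +7.68°C → T = 38.08°C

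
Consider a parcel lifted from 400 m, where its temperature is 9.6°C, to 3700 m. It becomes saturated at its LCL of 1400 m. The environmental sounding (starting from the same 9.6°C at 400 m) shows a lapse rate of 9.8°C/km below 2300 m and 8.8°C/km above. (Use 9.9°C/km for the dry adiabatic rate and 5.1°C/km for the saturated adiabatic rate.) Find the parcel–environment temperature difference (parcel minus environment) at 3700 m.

Parcel:
  400–1400 m, dry: Δz = 1 km ⇒ ΔT = -9.9°C; T = -0.3°C
  1400–3700 m, saturated: Δz = 2.3 km ⇒ ΔT = -11.73°C; T = -12.03°C
Environment:
  400–2300 m, environment, lower layer: Δz = 1.9 km ⇒ ΔT = -18.62°C; T = -9.02°C
  2300–3700 m, environment, upper layer: Δz = 1.4 km ⇒ ΔT = -12.32°C; T = -21.34°C
T_parcel − T_env = -12.03 − (-21.34) = +9.31°C

+9.31°C (parcel warmer than environment)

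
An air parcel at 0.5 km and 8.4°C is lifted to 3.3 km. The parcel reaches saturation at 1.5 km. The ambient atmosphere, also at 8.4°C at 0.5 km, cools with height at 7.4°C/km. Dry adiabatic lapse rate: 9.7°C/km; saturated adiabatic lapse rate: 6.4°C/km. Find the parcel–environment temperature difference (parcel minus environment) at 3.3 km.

-0.5°C (parcel cooler than environment)

Parcel:
  Dry to 1500 m: -9.7 × 1 km = -9.7°C, so T = -1.3°C.
  Saturated to 3300 m: -6.4 × 1.8 km = -11.52°C, so T = -12.82°C.
Environment:
  Environment to 3300 m: -7.4 × 2.8 km = -20.72°C, so T = -12.32°C.
T_parcel − T_env = -12.82 − (-12.32) = -0.5°C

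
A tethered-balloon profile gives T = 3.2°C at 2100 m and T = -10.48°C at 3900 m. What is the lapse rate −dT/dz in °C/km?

7.6°C/km

Γ = −ΔT/Δz = (3.2 − (-10.48)) / (3900 − 2100) m
  = 13.68°C / 1.8 km = 7.6°C/km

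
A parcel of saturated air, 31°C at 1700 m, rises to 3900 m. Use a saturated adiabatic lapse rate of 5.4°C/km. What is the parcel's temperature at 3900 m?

From 1700 m to 3900 m (saturated adiabatic): cools by 5.4 × 2.2 = 11.88°C, giving 19.12°C.

19.12°C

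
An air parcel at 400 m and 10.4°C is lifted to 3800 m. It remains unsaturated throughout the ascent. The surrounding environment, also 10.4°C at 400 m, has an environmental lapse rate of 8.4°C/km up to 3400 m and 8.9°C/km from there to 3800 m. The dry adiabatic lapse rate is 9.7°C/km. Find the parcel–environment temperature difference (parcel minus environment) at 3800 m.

-4.22°C (parcel cooler than environment)

Parcel:
  Dry to 3800 m: -9.7 × 3.4 km = -32.98°C, so T = -22.58°C.
Environment:
  Environment, lower layer to 3400 m: -8.4 × 3 km = -25.2°C, so T = -14.8°C.
  Environment, upper layer to 3800 m: -8.9 × 0.4 km = -3.56°C, so T = -18.36°C.
T_parcel − T_env = -22.58 − (-18.36) = -4.22°C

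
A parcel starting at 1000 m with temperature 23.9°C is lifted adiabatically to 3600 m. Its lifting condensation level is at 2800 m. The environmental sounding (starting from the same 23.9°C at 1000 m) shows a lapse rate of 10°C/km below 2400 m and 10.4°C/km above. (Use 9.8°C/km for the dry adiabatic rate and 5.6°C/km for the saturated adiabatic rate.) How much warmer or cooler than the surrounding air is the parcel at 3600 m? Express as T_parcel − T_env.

+4.36°C (parcel warmer than environment)

Parcel:
  1000 → 2800 m (dry, 9.8°C/km): ΔT = -9.8 × 1.8 = -17.64°C → T = 6.26°C
  2800 → 3600 m (saturated, 5.6°C/km): ΔT = -5.6 × 0.8 = -4.48°C → T = 1.78°C
Environment:
  1000 → 2400 m (environment, lower layer, 10°C/km): ΔT = -10 × 1.4 = -14°C → T = 9.9°C
  2400 → 3600 m (environment, upper layer, 10.4°C/km): ΔT = -10.4 × 1.2 = -12.48°C → T = -2.58°C
T_parcel − T_env = 1.78 − (-2.58) = +4.36°C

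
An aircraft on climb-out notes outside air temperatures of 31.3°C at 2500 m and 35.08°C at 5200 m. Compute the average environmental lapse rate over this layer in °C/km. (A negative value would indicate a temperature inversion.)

-1.4°C/km

Γ = −ΔT/Δz = (31.3 − 35.08) / (5200 − 2500) m
  = -3.78°C / 2.7 km = -1.4°C/km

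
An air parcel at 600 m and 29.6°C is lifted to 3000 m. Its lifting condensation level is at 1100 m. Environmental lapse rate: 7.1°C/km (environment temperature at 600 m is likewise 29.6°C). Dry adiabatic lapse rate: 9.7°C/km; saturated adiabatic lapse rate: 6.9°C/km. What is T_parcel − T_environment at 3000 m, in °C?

-0.92°C (parcel cooler than environment)

Parcel:
  From 600 m to 1100 m (dry): cools by 9.7 × 0.5 = 4.85°C, giving 24.75°C.
  From 1100 m to 3000 m (saturated): cools by 6.9 × 1.9 = 13.11°C, giving 11.64°C.
Environment:
  From 600 m to 3000 m (environment): cools by 7.1 × 2.4 = 17.04°C, giving 12.56°C.
T_parcel − T_env = 11.64 − 12.56 = -0.92°C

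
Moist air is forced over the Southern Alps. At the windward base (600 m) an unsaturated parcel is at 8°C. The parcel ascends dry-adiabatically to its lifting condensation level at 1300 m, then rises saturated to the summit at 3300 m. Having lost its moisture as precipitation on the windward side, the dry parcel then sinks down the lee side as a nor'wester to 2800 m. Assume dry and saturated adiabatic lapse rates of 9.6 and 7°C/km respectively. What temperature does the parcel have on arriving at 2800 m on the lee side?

600 → 1300 m (dry, 9.6°C/km): ΔT = -9.6 × 0.7 = -6.72°C → T = 1.28°C
1300 → 3300 m (saturated, 7°C/km): ΔT = -7 × 2 = -14°C → T = -12.72°C
3300 → 2800 m (dry descent, 9.6°C/km): ΔT = +9.6 × 0.5 = +4.8°C → T = -7.92°C

-7.92°C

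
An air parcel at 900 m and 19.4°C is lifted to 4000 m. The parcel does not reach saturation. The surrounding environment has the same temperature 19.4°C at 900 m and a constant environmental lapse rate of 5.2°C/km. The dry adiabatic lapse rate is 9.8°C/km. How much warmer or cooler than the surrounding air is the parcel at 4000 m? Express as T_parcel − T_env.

-14.26°C (parcel cooler than environment)

Parcel:
  Dry to 4000 m: -9.8 × 3.1 km = -30.38°C, so T = -10.98°C.
Environment:
  Environment to 4000 m: -5.2 × 3.1 km = -16.12°C, so T = 3.28°C.
T_parcel − T_env = -10.98 − 3.28 = -14.26°C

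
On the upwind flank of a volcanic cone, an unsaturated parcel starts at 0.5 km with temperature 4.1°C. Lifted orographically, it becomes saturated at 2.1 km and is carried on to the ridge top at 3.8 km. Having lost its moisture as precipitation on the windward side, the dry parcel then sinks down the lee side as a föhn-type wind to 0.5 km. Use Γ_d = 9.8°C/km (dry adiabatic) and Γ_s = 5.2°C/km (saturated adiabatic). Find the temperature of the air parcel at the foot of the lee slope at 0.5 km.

11.92°C

From 500 m to 2100 m (dry): cools by 9.8 × 1.6 = 15.68°C, giving -11.58°C.
From 2100 m to 3800 m (saturated): cools by 5.2 × 1.7 = 8.84°C, giving -20.42°C.
From 3800 m to 500 m (dry descent): warms by 9.8 × 3.3 = 32.34°C, giving 11.92°C.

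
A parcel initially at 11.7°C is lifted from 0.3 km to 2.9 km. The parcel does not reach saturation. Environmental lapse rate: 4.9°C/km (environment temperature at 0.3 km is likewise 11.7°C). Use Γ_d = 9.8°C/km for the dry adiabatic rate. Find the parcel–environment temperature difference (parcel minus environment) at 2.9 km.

Parcel:
  Dry to 2900 m: -9.8 × 2.6 km = -25.48°C, so T = -13.78°C.
Environment:
  Environment to 2900 m: -4.9 × 2.6 km = -12.74°C, so T = -1.04°C.
T_parcel − T_env = -13.78 − (-1.04) = -12.74°C

-12.74°C (parcel cooler than environment)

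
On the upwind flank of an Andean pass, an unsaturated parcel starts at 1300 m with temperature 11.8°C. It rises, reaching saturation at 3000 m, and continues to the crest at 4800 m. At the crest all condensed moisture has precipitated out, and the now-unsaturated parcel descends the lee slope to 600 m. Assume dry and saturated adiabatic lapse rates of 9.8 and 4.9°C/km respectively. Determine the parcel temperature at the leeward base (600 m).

27.48°C

From 1300 m to 3000 m (dry): cools by 9.8 × 1.7 = 16.66°C, giving -4.86°C.
From 3000 m to 4800 m (saturated): cools by 4.9 × 1.8 = 8.82°C, giving -13.68°C.
From 4800 m to 600 m (dry descent): warms by 9.8 × 4.2 = 41.16°C, giving 27.48°C.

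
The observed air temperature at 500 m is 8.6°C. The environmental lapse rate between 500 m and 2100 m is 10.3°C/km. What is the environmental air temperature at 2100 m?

-7.88°C

500–2100 m, environmental: Δz = 1.6 km ⇒ ΔT = -16.48°C; T = -7.88°C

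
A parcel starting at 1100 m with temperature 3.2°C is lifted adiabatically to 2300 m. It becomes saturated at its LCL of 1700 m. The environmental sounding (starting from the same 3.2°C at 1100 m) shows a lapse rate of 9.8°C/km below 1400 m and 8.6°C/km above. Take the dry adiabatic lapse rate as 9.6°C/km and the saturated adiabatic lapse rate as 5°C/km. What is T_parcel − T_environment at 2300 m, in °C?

+1.92°C (parcel warmer than environment)

Parcel:
  1100 → 1700 m (dry, 9.6°C/km): ΔT = -9.6 × 0.6 = -5.76°C → T = -2.56°C
  1700 → 2300 m (saturated, 5°C/km): ΔT = -5 × 0.6 = -3°C → T = -5.56°C
Environment:
  1100 → 1400 m (environment, lower layer, 9.8°C/km): ΔT = -9.8 × 0.3 = -2.94°C → T = 0.26°C
  1400 → 2300 m (environment, upper layer, 8.6°C/km): ΔT = -8.6 × 0.9 = -7.74°C → T = -7.48°C
T_parcel − T_env = -5.56 − (-7.48) = +1.92°C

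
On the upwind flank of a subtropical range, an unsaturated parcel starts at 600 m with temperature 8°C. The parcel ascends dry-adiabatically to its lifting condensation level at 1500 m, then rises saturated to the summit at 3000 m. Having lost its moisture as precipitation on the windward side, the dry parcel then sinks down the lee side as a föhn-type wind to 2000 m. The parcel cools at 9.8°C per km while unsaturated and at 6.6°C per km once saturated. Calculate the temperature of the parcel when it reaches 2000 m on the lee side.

-0.92°C

600–1500 m, dry: Δz = 0.9 km ⇒ ΔT = -8.82°C; T = -0.82°C
1500–3000 m, saturated: Δz = 1.5 km ⇒ ΔT = -9.9°C; T = -10.72°C
3000–2000 m, dry descent: Δz = 1 km ⇒ ΔT = +9.8°C; T = -0.92°C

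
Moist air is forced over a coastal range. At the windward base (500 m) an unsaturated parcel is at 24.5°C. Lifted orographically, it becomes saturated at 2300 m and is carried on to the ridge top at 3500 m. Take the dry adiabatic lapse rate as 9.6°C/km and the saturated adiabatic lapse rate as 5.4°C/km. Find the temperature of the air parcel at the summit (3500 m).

0.74°C

Dry to 2300 m: -9.6 × 1.8 km = -17.28°C, so T = 7.22°C.
Saturated to 3500 m: -5.4 × 1.2 km = -6.48°C, so T = 0.74°C.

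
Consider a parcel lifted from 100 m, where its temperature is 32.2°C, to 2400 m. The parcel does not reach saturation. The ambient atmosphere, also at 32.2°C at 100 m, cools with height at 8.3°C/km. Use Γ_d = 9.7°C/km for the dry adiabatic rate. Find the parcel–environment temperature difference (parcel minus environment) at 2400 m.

Parcel:
  From 100 m to 2400 m (dry): cools by 9.7 × 2.3 = 22.31°C, giving 9.89°C.
Environment:
  From 100 m to 2400 m (environment): cools by 8.3 × 2.3 = 19.09°C, giving 13.11°C.
T_parcel − T_env = 9.89 − 13.11 = -3.22°C

-3.22°C (parcel cooler than environment)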